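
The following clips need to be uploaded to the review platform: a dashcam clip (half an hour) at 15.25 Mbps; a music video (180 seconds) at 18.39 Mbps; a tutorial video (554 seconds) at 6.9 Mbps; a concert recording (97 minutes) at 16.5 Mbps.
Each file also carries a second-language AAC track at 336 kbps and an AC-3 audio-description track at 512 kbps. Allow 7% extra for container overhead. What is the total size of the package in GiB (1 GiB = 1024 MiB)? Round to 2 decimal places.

Audio total: 336 + 512 = 848 kbps = 0.848 Mbps.
dashcam clip: 16.098 Mbps × 1800 s × 1.07 = 31004.7 Mb
music video: 19.238 Mbps × 180 s × 1.07 = 3705.2 Mb
tutorial video: 7.748 Mbps × 554 s × 1.07 = 4592.9 Mb
concert recording: 17.348 Mbps × 5820 s × 1.07 = 108032.9 Mb
Total: 147335.8 Mb = 18417.0 MB.
= 17.15 GiB.

17.15 GiB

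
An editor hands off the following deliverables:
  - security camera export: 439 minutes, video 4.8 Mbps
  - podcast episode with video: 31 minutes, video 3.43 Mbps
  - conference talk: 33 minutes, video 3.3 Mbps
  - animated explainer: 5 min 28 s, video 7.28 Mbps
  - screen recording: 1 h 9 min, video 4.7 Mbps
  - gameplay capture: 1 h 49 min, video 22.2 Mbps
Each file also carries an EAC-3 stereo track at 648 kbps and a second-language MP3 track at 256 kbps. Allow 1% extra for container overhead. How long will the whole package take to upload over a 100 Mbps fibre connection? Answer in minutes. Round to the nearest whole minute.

58 minutes

Audio total: 648 + 256 = 904 kbps = 0.904 Mbps.
security camera export: 5.704 Mbps × 26340 s × 1.01 = 151745.8 Mb
podcast episode with video: 4.334 Mbps × 1860 s × 1.01 = 8141.9 Mb
conference talk: 4.204 Mbps × 1980 s × 1.01 = 8407.2 Mb
animated explainer: 8.184 Mbps × 328 s × 1.01 = 2711.2 Mb
screen recording: 5.604 Mbps × 4140 s × 1.01 = 23432.6 Mb
gameplay capture: 23.104 Mbps × 6540 s × 1.01 = 152611.2 Mb
Total: 347049.7 Mb = 43381.2 MB.
At 100 Mbps: 347049.7 / 100 = 3470 s ≈ 57.8 minutes.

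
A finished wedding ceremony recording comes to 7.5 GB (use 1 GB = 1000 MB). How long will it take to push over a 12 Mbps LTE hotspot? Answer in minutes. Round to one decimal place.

83.3 minutes

File: 7.5 GB = 60000.0 Mb.
At 12 Mbps: 60000.0 / 12 = 5000.0 s ≈ 83.3 minutes.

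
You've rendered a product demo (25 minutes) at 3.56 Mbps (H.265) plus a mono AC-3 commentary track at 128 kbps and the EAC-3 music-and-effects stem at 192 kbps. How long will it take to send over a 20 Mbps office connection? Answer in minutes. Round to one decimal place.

4.9 minutes

25 min = 1500 s
Audio total: 128 + 192 = 320 kbps = 0.320 Mbps.
Total bitrate: 3.880 Mbps.
File: 3.880 Mbps × 1500 s = 5820.0 Mb.
At 20 Mbps: 5820.0 / 20 = 291.0 s ≈ 4.85 minutes.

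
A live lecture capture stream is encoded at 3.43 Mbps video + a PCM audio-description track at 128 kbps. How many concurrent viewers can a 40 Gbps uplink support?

11242

Audio: 128 kbps = 0.128 Mbps.
Per-viewer media rate: 3.558 Mbps.
40 Gbps = 40,000 Mbps; 40,000 / 3.558 = 11242.27 → 11242 viewers.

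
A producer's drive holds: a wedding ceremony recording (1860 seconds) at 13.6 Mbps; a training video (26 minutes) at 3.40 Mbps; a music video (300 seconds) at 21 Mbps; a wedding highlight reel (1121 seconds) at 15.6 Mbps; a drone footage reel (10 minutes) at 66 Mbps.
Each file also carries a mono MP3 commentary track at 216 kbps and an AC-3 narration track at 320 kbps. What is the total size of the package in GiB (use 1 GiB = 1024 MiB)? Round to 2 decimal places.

11.28 GiB

Audio total: 216 + 320 = 536 kbps = 0.536 Mbps.
wedding ceremony recording: 14.136 Mbps × 1860 s = 26293.0 Mb
training video: 3.936 Mbps × 1560 s = 6140.2 Mb
music video: 21.536 Mbps × 300 s = 6460.8 Mb
wedding highlight reel: 16.136 Mbps × 1121 s = 18088.5 Mb
drone footage reel: 66.536 Mbps × 600 s = 39921.6 Mb
Total: 96904.0 Mb = 12113.0 MB.
= 11.28 GiB.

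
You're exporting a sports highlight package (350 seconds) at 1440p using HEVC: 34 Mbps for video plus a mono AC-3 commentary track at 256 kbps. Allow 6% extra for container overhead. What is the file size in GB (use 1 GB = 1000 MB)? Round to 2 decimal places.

Audio: 256 kbps = 0.256 Mbps.
Total bitrate: 34 + 0.256 = 34.256 Mbps.
Stream data: 34.256 Mbps × 350 s = 11989.6 Mb.
With 6% container overhead: ×1.06.
12,709 Mb ÷ 8 = 1,589 MB → 1.589 GB.

1.59 GB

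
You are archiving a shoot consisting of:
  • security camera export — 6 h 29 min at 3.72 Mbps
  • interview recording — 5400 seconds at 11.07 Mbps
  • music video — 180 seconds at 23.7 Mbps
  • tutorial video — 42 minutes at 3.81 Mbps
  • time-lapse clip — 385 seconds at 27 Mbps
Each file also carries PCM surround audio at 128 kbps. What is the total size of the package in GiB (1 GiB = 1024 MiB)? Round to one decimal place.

Audio: 128 kbps = 0.128 Mbps.
security camera export: 3.848 Mbps × 23340 s = 89812.3 Mb
interview recording: 11.198 Mbps × 5400 s = 60469.2 Mb
music video: 23.828 Mbps × 180 s = 4289.0 Mb
tutorial video: 3.938 Mbps × 2520 s = 9923.8 Mb
time-lapse clip: 27.128 Mbps × 385 s = 10444.3 Mb
Total: 174938.6 Mb = 21867.3 MB.
= 20.37 GiB.

20.4 GiB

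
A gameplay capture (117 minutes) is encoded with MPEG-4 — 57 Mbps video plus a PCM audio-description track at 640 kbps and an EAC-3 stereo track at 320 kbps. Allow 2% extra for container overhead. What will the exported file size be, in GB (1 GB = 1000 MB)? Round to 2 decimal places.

51.88 GB

117 min = 7020 s
Audio total: 640 + 320 = 960 kbps = 0.960 Mbps.
Total bitrate: 57 + 0.960 = 57.960 Mbps.
Stream data: 57.960 Mbps × 7020 s = 406879.2 Mb.
With 2% container overhead: ×1.02.
415,017 Mb ÷ 8 = 51,877 MB → 51.88 GB.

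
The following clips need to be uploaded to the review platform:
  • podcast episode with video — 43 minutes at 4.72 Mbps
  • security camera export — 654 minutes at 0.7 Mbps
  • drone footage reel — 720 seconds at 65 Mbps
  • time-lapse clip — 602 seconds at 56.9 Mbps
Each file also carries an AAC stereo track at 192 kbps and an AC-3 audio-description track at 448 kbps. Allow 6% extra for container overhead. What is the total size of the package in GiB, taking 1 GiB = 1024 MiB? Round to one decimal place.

Audio total: 192 + 448 = 640 kbps = 0.640 Mbps.
podcast episode with video: 5.360 Mbps × 2580 s × 1.06 = 14658.5 Mb
security camera export: 1.340 Mbps × 39240 s × 1.06 = 55736.5 Mb
drone footage reel: 65.640 Mbps × 720 s × 1.06 = 50096.4 Mb
time-lapse clip: 57.540 Mbps × 602 s × 1.06 = 36717.4 Mb
Total: 157208.9 Mb = 19651.1 MB.
= 18.30 GiB.

18.3 GiB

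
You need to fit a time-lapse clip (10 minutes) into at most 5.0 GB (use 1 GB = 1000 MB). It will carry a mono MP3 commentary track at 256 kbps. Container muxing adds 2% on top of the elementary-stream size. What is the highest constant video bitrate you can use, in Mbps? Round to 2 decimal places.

65.10 Mbps

Budget: 5.0 GB = 40000.0 Mb.
Stream payload after overhead: 40000.0 / 1.02 = 39215.7 Mb.
10 min = 600 s
Total bitrate budget: 39215.7 Mb / 600 s = 65.359 Mbps.
Audio: 256 kbps = 0.256 Mbps.
Video: 65.359 − 0.256 = 65.103 Mbps.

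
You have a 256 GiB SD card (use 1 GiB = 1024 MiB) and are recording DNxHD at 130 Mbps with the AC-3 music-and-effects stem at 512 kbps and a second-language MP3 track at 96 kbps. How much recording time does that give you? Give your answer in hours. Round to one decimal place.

4.7 hours

Audio total: 512 + 96 = 608 kbps = 0.608 Mbps.
Total bitrate: 130 + 0.608 = 130.608 Mbps.
Capacity: 256 GiB = 2,199,023 Mb.
Recording time: 2,199,023 / 130.608 = 16,837 s ≈ 4.68 hours.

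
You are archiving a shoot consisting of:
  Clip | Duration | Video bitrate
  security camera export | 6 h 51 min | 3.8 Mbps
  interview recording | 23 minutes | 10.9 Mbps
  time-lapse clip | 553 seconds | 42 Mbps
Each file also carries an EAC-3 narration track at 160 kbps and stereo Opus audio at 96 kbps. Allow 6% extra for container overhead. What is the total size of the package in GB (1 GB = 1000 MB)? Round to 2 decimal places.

Audio total: 160 + 96 = 256 kbps = 0.256 Mbps.
security camera export: 4.056 Mbps × 24660 s × 1.06 = 106022.2 Mb
interview recording: 11.156 Mbps × 1380 s × 1.06 = 16319.0 Mb
time-lapse clip: 42.256 Mbps × 553 s × 1.06 = 24769.6 Mb
Total: 147110.8 Mb = 18388.9 MB.
= 18.39 GB.

18.39 GB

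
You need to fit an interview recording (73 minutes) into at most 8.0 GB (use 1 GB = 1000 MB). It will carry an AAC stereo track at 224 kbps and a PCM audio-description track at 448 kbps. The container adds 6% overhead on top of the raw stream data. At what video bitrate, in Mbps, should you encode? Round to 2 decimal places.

Budget: 8.0 GB = 64000.0 Mb.
Stream payload after overhead: 64000.0 / 1.06 = 60377.4 Mb.
73 min = 4380 s
Total bitrate budget: 60377.4 Mb / 4380 s = 13.785 Mbps.
Audio total: 224 + 448 = 672 kbps = 0.672 Mbps.
Video: 13.785 − 0.672 = 13.113 Mbps.

13.11 Mbps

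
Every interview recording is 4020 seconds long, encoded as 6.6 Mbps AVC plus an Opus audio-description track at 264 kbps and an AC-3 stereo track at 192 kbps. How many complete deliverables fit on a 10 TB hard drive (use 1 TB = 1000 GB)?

Audio total: 264 + 192 = 456 kbps = 0.456 Mbps.
Total bitrate: 7.056 Mbps.
Per item: 7.056 Mbps × 4020 s = 28,365 Mb = 3,546 MB.
Capacity: 10 TB = 80,000,000 Mb; 2820.37 items → 2820 complete.

2820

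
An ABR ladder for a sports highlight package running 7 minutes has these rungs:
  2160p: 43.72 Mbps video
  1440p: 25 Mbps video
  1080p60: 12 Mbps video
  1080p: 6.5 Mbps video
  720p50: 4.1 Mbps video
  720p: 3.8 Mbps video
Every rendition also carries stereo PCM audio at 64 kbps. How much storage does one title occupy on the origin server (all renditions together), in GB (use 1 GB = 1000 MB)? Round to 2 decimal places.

5.01 GB

7 min = 420 s
Audio: 64 kbps = 0.064 Mbps.
Sum of rendition bitrates: (43.72+0.064) + (25+0.064) + (12+0.064) + (6.5+0.064) + (4.1+0.064) + (3.8+0.064) = 95.504 Mbps.
× 420 s = 40,112 Mb = 5,014 MB = 5.014 GB.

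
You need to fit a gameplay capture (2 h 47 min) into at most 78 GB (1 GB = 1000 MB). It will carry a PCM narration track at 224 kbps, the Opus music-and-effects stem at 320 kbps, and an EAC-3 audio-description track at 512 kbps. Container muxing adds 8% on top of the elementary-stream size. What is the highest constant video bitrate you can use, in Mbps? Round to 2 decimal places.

Budget: 78 GB = 624000.0 Mb.
Stream payload after overhead: 624000.0 / 1.08 = 577777.8 Mb.
2 h 47 min = 167 min = 10020 s
Total bitrate budget: 577777.8 Mb / 10020 s = 57.662 Mbps.
Audio total: 224 + 320 + 512 = 1056 kbps = 1.056 Mbps.
Video: 57.662 − 1.056 = 56.606 Mbps.

56.61 Mbps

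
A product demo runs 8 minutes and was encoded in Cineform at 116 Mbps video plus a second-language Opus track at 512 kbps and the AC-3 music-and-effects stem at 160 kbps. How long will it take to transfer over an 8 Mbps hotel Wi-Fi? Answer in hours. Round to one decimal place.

8 min = 480 s
Audio total: 512 + 160 = 672 kbps = 0.672 Mbps.
Total bitrate: 116.672 Mbps.
File: 116.672 Mbps × 480 s = 56002.6 Mb.
At 8 Mbps: 56002.6 / 8 = 7000.3 s ≈ 1.94 hours.

1.9 hours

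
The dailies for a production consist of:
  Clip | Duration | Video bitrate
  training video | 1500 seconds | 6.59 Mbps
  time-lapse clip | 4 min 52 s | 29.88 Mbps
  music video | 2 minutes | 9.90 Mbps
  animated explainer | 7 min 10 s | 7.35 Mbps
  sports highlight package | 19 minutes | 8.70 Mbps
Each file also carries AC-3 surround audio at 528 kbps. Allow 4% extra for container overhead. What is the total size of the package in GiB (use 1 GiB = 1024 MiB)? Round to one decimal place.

Audio: 528 kbps = 0.528 Mbps.
training video: 7.118 Mbps × 1500 s × 1.04 = 11104.1 Mb
time-lapse clip: 30.408 Mbps × 292 s × 1.04 = 9234.3 Mb
music video: 10.428 Mbps × 120 s × 1.04 = 1301.4 Mb
animated explainer: 7.878 Mbps × 430 s × 1.04 = 3523.0 Mb
sports highlight package: 9.228 Mbps × 1140 s × 1.04 = 10940.7 Mb
Total: 36103.6 Mb = 4512.9 MB.
= 4.203 GiB.

4.2 GiB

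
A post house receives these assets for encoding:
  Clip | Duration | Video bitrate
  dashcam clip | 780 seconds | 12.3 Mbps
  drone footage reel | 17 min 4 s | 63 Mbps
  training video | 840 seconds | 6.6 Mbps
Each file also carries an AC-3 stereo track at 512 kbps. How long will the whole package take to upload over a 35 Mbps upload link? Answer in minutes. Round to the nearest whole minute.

39 minutes

Audio: 512 kbps = 0.512 Mbps.
dashcam clip: 12.812 Mbps × 780 s = 9993.4 Mb
drone footage reel: 63.512 Mbps × 1024 s = 65036.3 Mb
training video: 7.112 Mbps × 840 s = 5974.1 Mb
Total: 81003.7 Mb = 10125.5 MB.
At 35 Mbps: 81003.7 / 35 = 2314 s ≈ 38.6 minutes.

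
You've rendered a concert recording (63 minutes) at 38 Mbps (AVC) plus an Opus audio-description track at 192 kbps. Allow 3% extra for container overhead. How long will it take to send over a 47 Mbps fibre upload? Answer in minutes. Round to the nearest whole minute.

53 minutes

63 min = 3780 s
Audio: 192 kbps = 0.192 Mbps.
Total bitrate: 38.192 Mbps.
File: 38.192 Mbps × 3780 s = 144365.8 Mb.
With 3% container overhead: ×1.03. → 148696.7 Mb.
At 47 Mbps: 148696.7 / 47 = 3163.8 s ≈ 52.7 minutes.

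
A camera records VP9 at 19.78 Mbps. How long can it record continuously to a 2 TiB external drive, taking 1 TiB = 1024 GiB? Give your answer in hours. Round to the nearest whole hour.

247 hours

Capacity: 2 TiB = 17,592,186 Mb.
Recording time: 17,592,186 / 19.780 = 889,393 s ≈ 247 hours.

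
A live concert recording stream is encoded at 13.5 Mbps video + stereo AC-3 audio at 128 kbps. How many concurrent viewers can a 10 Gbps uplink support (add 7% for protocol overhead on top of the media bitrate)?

685

Audio: 128 kbps = 0.128 Mbps.
Per-viewer media rate: 13.628 Mbps.
On the wire with 7% overhead: 14.582 Mbps.
10 Gbps = 10,000 Mbps; 10,000 / 14.582 = 685.78 → 685 viewers.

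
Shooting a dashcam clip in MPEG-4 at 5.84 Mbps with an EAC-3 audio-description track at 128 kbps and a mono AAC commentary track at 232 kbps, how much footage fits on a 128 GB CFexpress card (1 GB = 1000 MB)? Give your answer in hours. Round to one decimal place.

45.9 hours

Audio total: 128 + 232 = 360 kbps = 0.360 Mbps.
Total bitrate: 5.84 + 0.360 = 6.200 Mbps.
Capacity: 128 GB = 1,024,000 Mb.
Recording time: 1,024,000 / 6.200 = 165,161 s ≈ 45.9 hours.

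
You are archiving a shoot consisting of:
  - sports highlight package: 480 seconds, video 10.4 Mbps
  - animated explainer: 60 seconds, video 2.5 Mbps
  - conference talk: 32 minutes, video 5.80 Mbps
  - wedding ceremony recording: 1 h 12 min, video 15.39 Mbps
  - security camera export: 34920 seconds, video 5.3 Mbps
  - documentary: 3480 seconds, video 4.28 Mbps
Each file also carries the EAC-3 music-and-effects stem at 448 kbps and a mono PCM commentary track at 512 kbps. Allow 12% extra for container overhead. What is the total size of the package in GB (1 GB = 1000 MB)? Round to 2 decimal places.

45.65 GB

Audio total: 448 + 512 = 960 kbps = 0.960 Mbps.
sports highlight package: 11.360 Mbps × 480 s × 1.12 = 6107.1 Mb
animated explainer: 3.460 Mbps × 60 s × 1.12 = 232.5 Mb
conference talk: 6.760 Mbps × 1920 s × 1.12 = 14536.7 Mb
wedding ceremony recording: 16.350 Mbps × 4320 s × 1.12 = 79107.8 Mb
security camera export: 6.260 Mbps × 34920 s × 1.12 = 244831.1 Mb
documentary: 5.240 Mbps × 3480 s × 1.12 = 20423.4 Mb
Total: 365238.7 Mb = 45654.8 MB.
= 45.65 GB.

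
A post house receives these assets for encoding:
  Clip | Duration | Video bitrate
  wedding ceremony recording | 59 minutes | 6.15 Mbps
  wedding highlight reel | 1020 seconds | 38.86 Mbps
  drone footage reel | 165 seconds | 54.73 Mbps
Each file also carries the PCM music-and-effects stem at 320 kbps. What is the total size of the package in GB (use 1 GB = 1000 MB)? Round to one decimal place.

Audio: 320 kbps = 0.320 Mbps.
wedding ceremony recording: 6.470 Mbps × 3540 s = 22903.8 Mb
wedding highlight reel: 39.180 Mbps × 1020 s = 39963.6 Mb
drone footage reel: 55.050 Mbps × 165 s = 9083.2 Mb
Total: 71950.6 Mb = 8993.8 MB.
= 8.994 GB.

9.0 GB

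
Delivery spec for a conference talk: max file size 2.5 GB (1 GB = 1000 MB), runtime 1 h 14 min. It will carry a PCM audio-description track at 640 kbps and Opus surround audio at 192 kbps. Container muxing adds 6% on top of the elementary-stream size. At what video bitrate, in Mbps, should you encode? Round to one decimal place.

3.4 Mbps

Budget: 2.5 GB = 20000.0 Mb.
Stream payload after overhead: 20000.0 / 1.06 = 18867.9 Mb.
1 h 14 min = 74 min = 4440 s
Total bitrate budget: 18867.9 Mb / 4440 s = 4.250 Mbps.
Audio total: 640 + 192 = 832 kbps = 0.832 Mbps.
Video: 4.250 − 0.832 = 3.418 Mbps.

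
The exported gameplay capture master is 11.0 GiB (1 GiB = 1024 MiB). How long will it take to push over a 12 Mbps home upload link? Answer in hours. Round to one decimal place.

2.2 hours

File: 11.0 GiB = 94489.3 Mb.
At 12 Mbps: 94489.3 / 12 = 7874.1 s ≈ 2.19 hours.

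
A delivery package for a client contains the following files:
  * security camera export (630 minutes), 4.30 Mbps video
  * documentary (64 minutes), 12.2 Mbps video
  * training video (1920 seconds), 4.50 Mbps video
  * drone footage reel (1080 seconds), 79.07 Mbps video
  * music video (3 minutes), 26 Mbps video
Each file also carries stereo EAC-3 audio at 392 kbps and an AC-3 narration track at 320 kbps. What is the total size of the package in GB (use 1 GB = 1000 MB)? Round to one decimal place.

42.5 GB

Audio total: 392 + 320 = 712 kbps = 0.712 Mbps.
security camera export: 5.012 Mbps × 37800 s = 189453.6 Mb
documentary: 12.912 Mbps × 3840 s = 49582.1 Mb
training video: 5.212 Mbps × 1920 s = 10007.0 Mb
drone footage reel: 79.782 Mbps × 1080 s = 86164.6 Mb
music video: 26.712 Mbps × 180 s = 4808.2 Mb
Total: 340015.4 Mb = 42501.9 MB.
= 42.50 GB.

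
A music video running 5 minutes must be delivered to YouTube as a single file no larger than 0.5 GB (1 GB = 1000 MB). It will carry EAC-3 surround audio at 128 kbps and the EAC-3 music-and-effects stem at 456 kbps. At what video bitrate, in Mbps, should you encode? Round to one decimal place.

12.7 Mbps

Budget: 0.5 GB = 4000.0 Mb.
5 min = 300 s
Total bitrate budget: 4000.0 Mb / 300 s = 13.333 Mbps.
Audio total: 128 + 456 = 584 kbps = 0.584 Mbps.
Video: 13.333 − 0.584 = 12.749 Mbps.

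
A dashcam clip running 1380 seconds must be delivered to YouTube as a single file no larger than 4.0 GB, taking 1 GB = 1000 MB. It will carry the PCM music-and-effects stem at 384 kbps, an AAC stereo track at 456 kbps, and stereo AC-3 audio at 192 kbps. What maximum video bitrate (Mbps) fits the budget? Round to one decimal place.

22.2 Mbps

Budget: 4.0 GB = 32000.0 Mb.
Total bitrate budget: 32000.0 Mb / 1380 s = 23.188 Mbps.
Audio total: 384 + 456 + 192 = 1032 kbps = 1.032 Mbps.
Video: 23.188 − 1.032 = 22.156 Mbps.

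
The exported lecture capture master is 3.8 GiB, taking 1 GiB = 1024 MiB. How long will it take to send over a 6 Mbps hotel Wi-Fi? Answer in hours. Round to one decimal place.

1.5 hours

File: 3.8 GiB = 32641.8 Mb.
At 6 Mbps: 32641.8 / 6 = 5440.3 s ≈ 1.51 hours.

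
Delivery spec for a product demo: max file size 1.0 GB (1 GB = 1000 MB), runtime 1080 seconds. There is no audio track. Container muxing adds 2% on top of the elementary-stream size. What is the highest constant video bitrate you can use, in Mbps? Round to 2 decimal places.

7.26 Mbps

Budget: 1.0 GB = 8000.0 Mb.
Stream payload after overhead: 8000.0 / 1.02 = 7843.1 Mb.
Total bitrate budget: 7843.1 Mb / 1080 s = 7.262 Mbps.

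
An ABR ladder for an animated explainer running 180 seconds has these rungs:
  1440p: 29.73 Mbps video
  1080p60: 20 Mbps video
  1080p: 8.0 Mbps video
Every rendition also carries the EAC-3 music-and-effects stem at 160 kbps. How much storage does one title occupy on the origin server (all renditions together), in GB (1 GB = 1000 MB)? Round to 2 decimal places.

Audio: 160 kbps = 0.160 Mbps.
Sum of rendition bitrates: (29.73+0.160) + (20+0.160) + (8.0+0.160) = 58.210 Mbps.
× 180 s = 10,478 Mb = 1,310 MB = 1.310 GB.

1.31 GB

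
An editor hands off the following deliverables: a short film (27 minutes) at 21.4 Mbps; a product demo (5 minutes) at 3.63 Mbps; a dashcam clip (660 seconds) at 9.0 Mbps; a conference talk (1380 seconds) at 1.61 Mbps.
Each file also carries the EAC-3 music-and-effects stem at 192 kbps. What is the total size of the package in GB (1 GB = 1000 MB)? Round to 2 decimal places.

5.58 GB

Audio: 192 kbps = 0.192 Mbps.
short film: 21.592 Mbps × 1620 s = 34979.0 Mb
product demo: 3.822 Mbps × 300 s = 1146.6 Mb
dashcam clip: 9.192 Mbps × 660 s = 6066.7 Mb
conference talk: 1.802 Mbps × 1380 s = 2486.8 Mb
Total: 44679.1 Mb = 5584.9 MB.
= 5.585 GB.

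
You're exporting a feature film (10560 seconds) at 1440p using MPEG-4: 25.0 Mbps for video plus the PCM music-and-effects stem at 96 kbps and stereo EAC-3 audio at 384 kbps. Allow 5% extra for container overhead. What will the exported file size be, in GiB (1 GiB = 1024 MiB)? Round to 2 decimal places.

32.89 GiB

Audio total: 96 + 384 = 480 kbps = 0.480 Mbps.
Total bitrate: 25.0 + 0.480 = 25.480 Mbps.
Stream data: 25.480 Mbps × 10560 s = 269068.8 Mb.
With 5% container overhead: ×1.05.
282,522 Mb = 35,315,280,000 bytes ÷ 1,073,741,824 = 32.89 GiB.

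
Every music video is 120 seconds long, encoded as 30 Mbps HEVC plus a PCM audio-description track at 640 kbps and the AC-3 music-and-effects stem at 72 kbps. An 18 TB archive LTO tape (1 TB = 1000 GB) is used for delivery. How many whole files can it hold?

39072

Audio total: 640 + 72 = 712 kbps = 0.712 Mbps.
Total bitrate: 30.712 Mbps.
Per item: 30.712 Mbps × 120 s = 3,685 Mb = 460.7 MB.
Capacity: 18 TB = 144,000,000 Mb; 39072.68 items → 39072 complete.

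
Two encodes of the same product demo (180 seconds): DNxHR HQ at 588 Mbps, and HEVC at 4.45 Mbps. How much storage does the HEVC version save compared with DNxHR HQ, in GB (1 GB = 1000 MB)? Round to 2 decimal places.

13.13 GB

DNxHR HQ: 588.000 Mbps × 180 s = 105840.0 Mb = 13.230 GB.
HEVC: 4.450 Mbps × 180 s = 801.0 Mb = 0.100 GB.
Saving: 13.230 − 0.100 = 13.130 GB.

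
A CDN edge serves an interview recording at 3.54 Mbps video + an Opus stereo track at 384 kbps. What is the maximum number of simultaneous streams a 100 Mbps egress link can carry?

25

Audio: 384 kbps = 0.384 Mbps.
Per-viewer media rate: 3.924 Mbps.
100 Mbps = 100.0 Mbps; 100.0 / 3.924 = 25.48 → 25 viewers.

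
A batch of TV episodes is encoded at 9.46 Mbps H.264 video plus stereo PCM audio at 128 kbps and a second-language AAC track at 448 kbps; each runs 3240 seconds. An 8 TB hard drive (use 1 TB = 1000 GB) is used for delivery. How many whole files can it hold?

1968

Audio total: 128 + 448 = 576 kbps = 0.576 Mbps.
Total bitrate: 10.036 Mbps.
Per item: 10.036 Mbps × 3240 s = 32,517 Mb = 4,065 MB.
Capacity: 8 TB = 64,000,000 Mb; 1968.22 items → 1968 complete.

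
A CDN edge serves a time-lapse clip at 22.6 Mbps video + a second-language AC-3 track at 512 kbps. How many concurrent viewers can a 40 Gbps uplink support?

1730

Audio: 512 kbps = 0.512 Mbps.
Per-viewer media rate: 23.112 Mbps.
40 Gbps = 40,000 Mbps; 40,000 / 23.112 = 1730.70 → 1730 viewers.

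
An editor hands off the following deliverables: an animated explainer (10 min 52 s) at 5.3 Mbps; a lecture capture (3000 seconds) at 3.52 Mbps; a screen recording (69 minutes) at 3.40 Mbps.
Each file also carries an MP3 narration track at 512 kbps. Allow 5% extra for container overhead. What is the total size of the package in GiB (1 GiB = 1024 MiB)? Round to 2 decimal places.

Audio: 512 kbps = 0.512 Mbps.
animated explainer: 5.812 Mbps × 652 s × 1.05 = 3978.9 Mb
lecture capture: 4.032 Mbps × 3000 s × 1.05 = 12700.8 Mb
screen recording: 3.912 Mbps × 4140 s × 1.05 = 17005.5 Mb
Total: 33685.2 Mb = 4210.6 MB.
= 3.921 GiB.

3.92 GiB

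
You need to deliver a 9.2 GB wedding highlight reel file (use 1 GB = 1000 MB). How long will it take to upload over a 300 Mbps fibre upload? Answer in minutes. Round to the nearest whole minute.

File: 9.2 GB = 73600.0 Mb.
At 300 Mbps: 73600.0 / 300 = 245.3 s ≈ 4.09 minutes.

4 minutes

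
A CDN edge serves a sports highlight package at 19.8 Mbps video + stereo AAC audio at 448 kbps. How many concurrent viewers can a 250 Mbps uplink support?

Audio: 448 kbps = 0.448 Mbps.
Per-viewer media rate: 20.248 Mbps.
250 Mbps = 250.0 Mbps; 250.0 / 20.248 = 12.35 → 12 viewers.

12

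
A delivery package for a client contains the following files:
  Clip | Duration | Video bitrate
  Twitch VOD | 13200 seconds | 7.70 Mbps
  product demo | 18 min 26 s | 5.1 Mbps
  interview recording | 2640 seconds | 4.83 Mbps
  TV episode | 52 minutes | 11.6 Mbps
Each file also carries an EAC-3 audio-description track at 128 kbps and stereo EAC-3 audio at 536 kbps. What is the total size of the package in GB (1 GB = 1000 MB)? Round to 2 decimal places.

21.19 GB

Audio total: 128 + 536 = 664 kbps = 0.664 Mbps.
Twitch VOD: 8.364 Mbps × 13200 s = 110404.8 Mb
product demo: 5.764 Mbps × 1106 s = 6375.0 Mb
interview recording: 5.494 Mbps × 2640 s = 14504.2 Mb
TV episode: 12.264 Mbps × 3120 s = 38263.7 Mb
Total: 169547.6 Mb = 21193.5 MB.
= 21.19 GB.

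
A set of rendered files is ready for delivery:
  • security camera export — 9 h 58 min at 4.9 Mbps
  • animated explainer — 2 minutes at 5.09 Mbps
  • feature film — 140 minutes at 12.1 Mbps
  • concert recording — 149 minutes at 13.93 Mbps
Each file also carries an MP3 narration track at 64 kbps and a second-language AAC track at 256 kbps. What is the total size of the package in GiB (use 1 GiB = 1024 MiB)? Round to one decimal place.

Audio total: 64 + 256 = 320 kbps = 0.320 Mbps.
security camera export: 5.220 Mbps × 35880 s = 187293.6 Mb
animated explainer: 5.410 Mbps × 120 s = 649.2 Mb
feature film: 12.420 Mbps × 8400 s = 104328.0 Mb
concert recording: 14.250 Mbps × 8940 s = 127395.0 Mb
Total: 419665.8 Mb = 52458.2 MB.
= 48.86 GiB.

48.9 GiB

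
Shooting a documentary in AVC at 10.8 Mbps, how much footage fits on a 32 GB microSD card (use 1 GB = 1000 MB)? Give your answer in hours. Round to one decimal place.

6.6 hours

Capacity: 32 GB = 256,000 Mb.
Recording time: 256,000 / 10.800 = 23,704 s ≈ 6.58 hours.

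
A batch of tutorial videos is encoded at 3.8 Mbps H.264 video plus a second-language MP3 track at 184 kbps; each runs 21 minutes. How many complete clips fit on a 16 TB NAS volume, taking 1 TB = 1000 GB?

21 min = 1260 s
Audio: 184 kbps = 0.184 Mbps.
Total bitrate: 3.984 Mbps.
Per item: 3.984 Mbps × 1260 s = 5,020 Mb = 627.5 MB.
Capacity: 16 TB = 128,000,000 Mb; 25498.82 items → 25498 complete.

25498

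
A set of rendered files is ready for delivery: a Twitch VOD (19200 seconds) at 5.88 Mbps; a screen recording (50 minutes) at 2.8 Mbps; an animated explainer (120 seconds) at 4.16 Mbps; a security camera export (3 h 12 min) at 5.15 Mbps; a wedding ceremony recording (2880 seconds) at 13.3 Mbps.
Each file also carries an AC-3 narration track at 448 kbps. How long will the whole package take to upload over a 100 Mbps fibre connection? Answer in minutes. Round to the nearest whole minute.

Audio: 448 kbps = 0.448 Mbps.
Twitch VOD: 6.328 Mbps × 19200 s = 121497.6 Mb
screen recording: 3.248 Mbps × 3000 s = 9744.0 Mb
animated explainer: 4.608 Mbps × 120 s = 553.0 Mb
security camera export: 5.598 Mbps × 11520 s = 64489.0 Mb
wedding ceremony recording: 13.748 Mbps × 2880 s = 39594.2 Mb
Total: 235877.8 Mb = 29484.7 MB.
At 100 Mbps: 235877.8 / 100 = 2359 s ≈ 39.3 minutes.

39 minutes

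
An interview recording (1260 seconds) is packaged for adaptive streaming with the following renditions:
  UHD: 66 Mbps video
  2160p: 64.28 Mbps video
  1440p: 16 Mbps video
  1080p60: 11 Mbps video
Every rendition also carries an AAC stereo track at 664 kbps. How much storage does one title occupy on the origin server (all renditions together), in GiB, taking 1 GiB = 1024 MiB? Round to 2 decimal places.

23.46 GiB

Audio: 664 kbps = 0.664 Mbps.
Sum of rendition bitrates: (66+0.664) + (64.28+0.664) + (16+0.664) + (11+0.664) = 159.936 Mbps.
× 1260 s = 201,519 Mb = 25,190 MB = 23.46 GiB.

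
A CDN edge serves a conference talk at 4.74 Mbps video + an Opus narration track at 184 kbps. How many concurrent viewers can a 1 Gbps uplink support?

203

Audio: 184 kbps = 0.184 Mbps.
Per-viewer media rate: 4.924 Mbps.
1 Gbps = 1,000 Mbps; 1,000 / 4.924 = 203.09 → 203 viewers.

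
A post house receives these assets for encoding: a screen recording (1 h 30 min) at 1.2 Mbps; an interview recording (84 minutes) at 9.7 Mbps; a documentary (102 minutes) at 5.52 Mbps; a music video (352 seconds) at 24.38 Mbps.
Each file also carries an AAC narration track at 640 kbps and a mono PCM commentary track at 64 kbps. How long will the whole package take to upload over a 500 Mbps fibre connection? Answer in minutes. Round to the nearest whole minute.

Audio total: 640 + 64 = 704 kbps = 0.704 Mbps.
screen recording: 1.904 Mbps × 5400 s = 10281.6 Mb
interview recording: 10.404 Mbps × 5040 s = 52436.2 Mb
documentary: 6.224 Mbps × 6120 s = 38090.9 Mb
music video: 25.084 Mbps × 352 s = 8829.6 Mb
Total: 109638.2 Mb = 13704.8 MB.
At 500 Mbps: 109638.2 / 500 = 219 s ≈ 3.65 minutes.

4 minutes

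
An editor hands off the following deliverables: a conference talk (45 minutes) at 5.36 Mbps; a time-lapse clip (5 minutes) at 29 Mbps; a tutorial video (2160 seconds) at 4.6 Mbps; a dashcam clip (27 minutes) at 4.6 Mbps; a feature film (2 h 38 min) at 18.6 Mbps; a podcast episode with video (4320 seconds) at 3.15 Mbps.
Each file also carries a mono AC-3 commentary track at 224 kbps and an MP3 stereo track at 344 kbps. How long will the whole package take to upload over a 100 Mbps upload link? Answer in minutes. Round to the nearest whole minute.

40 minutes

Audio total: 224 + 344 = 568 kbps = 0.568 Mbps.
conference talk: 5.928 Mbps × 2700 s = 16005.6 Mb
time-lapse clip: 29.568 Mbps × 300 s = 8870.4 Mb
tutorial video: 5.168 Mbps × 2160 s = 11162.9 Mb
dashcam clip: 5.168 Mbps × 1620 s = 8372.2 Mb
feature film: 19.168 Mbps × 9480 s = 181712.6 Mb
podcast episode with video: 3.718 Mbps × 4320 s = 16061.8 Mb
Total: 242185.4 Mb = 30273.2 MB.
At 100 Mbps: 242185.4 / 100 = 2422 s ≈ 40.4 minutes.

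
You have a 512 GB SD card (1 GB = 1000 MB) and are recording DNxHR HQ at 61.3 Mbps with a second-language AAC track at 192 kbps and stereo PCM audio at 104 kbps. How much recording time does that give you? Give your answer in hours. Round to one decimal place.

Audio total: 192 + 104 = 296 kbps = 0.296 Mbps.
Total bitrate: 61.3 + 0.296 = 61.596 Mbps.
Capacity: 512 GB = 4,096,000 Mb.
Recording time: 4,096,000 / 61.596 = 66,498 s ≈ 18.5 hours.

18.5 hours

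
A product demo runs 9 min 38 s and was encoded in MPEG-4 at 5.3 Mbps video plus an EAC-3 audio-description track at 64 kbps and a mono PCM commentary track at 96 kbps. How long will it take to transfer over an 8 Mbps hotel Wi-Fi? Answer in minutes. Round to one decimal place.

9 min 38 s = 578 s
Audio total: 64 + 96 = 160 kbps = 0.160 Mbps.
Total bitrate: 5.460 Mbps.
File: 5.460 Mbps × 578 s = 3155.9 Mb.
At 8 Mbps: 3155.9 / 8 = 394.5 s ≈ 6.57 minutes.

6.6 minutes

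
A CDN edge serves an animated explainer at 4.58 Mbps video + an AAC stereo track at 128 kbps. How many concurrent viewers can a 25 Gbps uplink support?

Audio: 128 kbps = 0.128 Mbps.
Per-viewer media rate: 4.708 Mbps.
25 Gbps = 25,000 Mbps; 25,000 / 4.708 = 5310.11 → 5310 viewers.

5310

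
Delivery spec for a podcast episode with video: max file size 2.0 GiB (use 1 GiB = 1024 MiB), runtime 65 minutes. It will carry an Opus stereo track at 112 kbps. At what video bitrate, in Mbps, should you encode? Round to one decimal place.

4.3 Mbps

Budget: 2.0 GiB = 17179.9 Mb.
65 min = 3900 s
Total bitrate budget: 17179.9 Mb / 3900 s = 4.405 Mbps.
Audio: 112 kbps = 0.112 Mbps.
Video: 4.405 − 0.112 = 4.293 Mbps.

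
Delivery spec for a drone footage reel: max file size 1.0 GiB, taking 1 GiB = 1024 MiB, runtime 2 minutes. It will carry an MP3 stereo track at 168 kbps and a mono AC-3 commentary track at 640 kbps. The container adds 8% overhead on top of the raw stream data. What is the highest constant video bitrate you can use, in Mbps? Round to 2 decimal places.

Budget: 1.0 GiB = 8589.9 Mb.
Stream payload after overhead: 8589.9 / 1.08 = 7953.6 Mb.
2 min = 120 s
Total bitrate budget: 7953.6 Mb / 120 s = 66.280 Mbps.
Audio total: 168 + 640 = 808 kbps = 0.808 Mbps.
Video: 66.280 − 0.808 = 65.472 Mbps.

65.47 Mbps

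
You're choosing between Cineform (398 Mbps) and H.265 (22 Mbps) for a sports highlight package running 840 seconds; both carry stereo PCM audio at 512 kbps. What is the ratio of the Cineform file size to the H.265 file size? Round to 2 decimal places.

Audio: 512 kbps = 0.512 Mbps.
Cineform: 398.512 Mbps × 840 s = 334750.1 Mb = 41.844 GB.
H.265: 22.512 Mbps × 840 s = 18910.1 Mb = 2.364 GB.
Ratio: 41.844 / 2.364 = 17.702.

17.70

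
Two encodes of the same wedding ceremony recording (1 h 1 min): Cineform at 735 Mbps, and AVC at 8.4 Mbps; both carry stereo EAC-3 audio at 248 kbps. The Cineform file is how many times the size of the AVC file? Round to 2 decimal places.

85.02

1 h 1 min = 61 min = 3660 s
Audio: 248 kbps = 0.248 Mbps.
Cineform: 735.248 Mbps × 3660 s = 2691007.7 Mb = 336.376 GB.
AVC: 8.648 Mbps × 3660 s = 31651.7 Mb = 3.956 GB.
Ratio: 336.376 / 3.956 = 85.019.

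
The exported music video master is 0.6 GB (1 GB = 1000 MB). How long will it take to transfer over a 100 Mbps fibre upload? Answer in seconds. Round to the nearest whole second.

48 seconds

File: 0.6 GB = 4800.0 Mb.
At 100 Mbps: 4800.0 / 100 = 48.0 s ≈ 48 seconds.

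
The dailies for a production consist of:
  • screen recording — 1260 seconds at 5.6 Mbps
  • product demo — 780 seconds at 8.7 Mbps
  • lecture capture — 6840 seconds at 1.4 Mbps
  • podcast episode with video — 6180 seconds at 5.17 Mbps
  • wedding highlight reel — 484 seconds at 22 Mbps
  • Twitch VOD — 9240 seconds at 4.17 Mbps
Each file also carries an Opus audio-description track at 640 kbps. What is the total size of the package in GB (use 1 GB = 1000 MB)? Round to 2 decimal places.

Audio: 640 kbps = 0.640 Mbps.
screen recording: 6.240 Mbps × 1260 s = 7862.4 Mb
product demo: 9.340 Mbps × 780 s = 7285.2 Mb
lecture capture: 2.040 Mbps × 6840 s = 13953.6 Mb
podcast episode with video: 5.810 Mbps × 6180 s = 35905.8 Mb
wedding highlight reel: 22.640 Mbps × 484 s = 10957.8 Mb
Twitch VOD: 4.810 Mbps × 9240 s = 44444.4 Mb
Total: 120409.2 Mb = 15051.1 MB.
= 15.05 GB.

15.05 GB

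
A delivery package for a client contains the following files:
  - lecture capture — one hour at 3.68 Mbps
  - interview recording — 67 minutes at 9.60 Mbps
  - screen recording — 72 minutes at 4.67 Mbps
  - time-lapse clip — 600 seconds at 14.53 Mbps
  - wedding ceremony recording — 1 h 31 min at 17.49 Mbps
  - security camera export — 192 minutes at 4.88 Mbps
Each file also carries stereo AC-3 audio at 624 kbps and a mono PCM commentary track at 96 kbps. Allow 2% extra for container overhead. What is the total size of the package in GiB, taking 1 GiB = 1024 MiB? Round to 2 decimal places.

Audio total: 624 + 96 = 720 kbps = 0.720 Mbps.
lecture capture: 4.400 Mbps × 3600 s × 1.02 = 16156.8 Mb
interview recording: 10.320 Mbps × 4020 s × 1.02 = 42316.1 Mb
screen recording: 5.390 Mbps × 4320 s × 1.02 = 23750.5 Mb
time-lapse clip: 15.250 Mbps × 600 s × 1.02 = 9333.0 Mb
wedding ceremony recording: 18.210 Mbps × 5460 s × 1.02 = 101415.1 Mb
security camera export: 5.600 Mbps × 11520 s × 1.02 = 65802.2 Mb
Total: 258773.8 Mb = 32346.7 MB.
= 30.13 GiB.

30.13 GiB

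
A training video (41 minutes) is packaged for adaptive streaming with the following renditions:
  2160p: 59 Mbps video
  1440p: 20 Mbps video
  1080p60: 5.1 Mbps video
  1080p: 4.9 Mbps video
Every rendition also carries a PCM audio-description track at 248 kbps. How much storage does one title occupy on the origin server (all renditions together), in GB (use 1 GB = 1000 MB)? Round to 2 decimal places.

41 min = 2460 s
Audio: 248 kbps = 0.248 Mbps.
Sum of rendition bitrates: (59+0.248) + (20+0.248) + (5.1+0.248) + (4.9+0.248) = 89.992 Mbps.
× 2460 s = 221,380 Mb = 27,673 MB = 27.67 GB.

27.67 GB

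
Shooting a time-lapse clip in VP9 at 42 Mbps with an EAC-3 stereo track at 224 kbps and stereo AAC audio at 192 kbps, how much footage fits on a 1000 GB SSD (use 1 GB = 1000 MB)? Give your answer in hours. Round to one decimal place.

Audio total: 224 + 192 = 416 kbps = 0.416 Mbps.
Total bitrate: 42 + 0.416 = 42.416 Mbps.
Capacity: 1000 GB = 8,000,000 Mb.
Recording time: 8,000,000 / 42.416 = 188,608 s ≈ 52.4 hours.

52.4 hours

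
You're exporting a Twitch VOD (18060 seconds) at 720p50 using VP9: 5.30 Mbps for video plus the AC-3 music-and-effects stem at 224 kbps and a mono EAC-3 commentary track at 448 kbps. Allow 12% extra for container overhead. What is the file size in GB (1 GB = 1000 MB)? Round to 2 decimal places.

Audio total: 224 + 448 = 672 kbps = 0.672 Mbps.
Total bitrate: 5.30 + 0.672 = 5.972 Mbps.
Stream data: 5.972 Mbps × 18060 s = 107854.3 Mb.
With 12% container overhead: ×1.12.
120,797 Mb ÷ 8 = 15,100 MB → 15.10 GB.

15.10 GB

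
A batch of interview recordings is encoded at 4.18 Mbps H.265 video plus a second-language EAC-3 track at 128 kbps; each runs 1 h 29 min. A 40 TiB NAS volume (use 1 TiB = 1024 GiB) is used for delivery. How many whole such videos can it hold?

1 h 29 min = 89 min = 5340 s
Audio: 128 kbps = 0.128 Mbps.
Total bitrate: 4.308 Mbps.
Per item: 4.308 Mbps × 5340 s = 23,005 Mb = 2,876 MB.
Capacity: 40 TiB = 351,843,721 Mb; 15294.41 items → 15294 complete.

15294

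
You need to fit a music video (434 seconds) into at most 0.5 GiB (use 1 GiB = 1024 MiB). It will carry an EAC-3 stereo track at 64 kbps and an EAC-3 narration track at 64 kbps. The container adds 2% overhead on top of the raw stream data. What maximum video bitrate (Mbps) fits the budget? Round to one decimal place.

9.6 Mbps

Budget: 0.5 GiB = 4295.0 Mb.
Stream payload after overhead: 4295.0 / 1.02 = 4210.8 Mb.
Total bitrate budget: 4210.8 Mb / 434 s = 9.702 Mbps.
Audio total: 64 + 64 = 128 kbps = 0.128 Mbps.
Video: 9.702 − 0.128 = 9.574 Mbps.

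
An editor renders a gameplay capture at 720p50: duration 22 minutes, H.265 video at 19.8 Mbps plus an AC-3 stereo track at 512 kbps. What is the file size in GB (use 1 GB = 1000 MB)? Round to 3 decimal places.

22 min = 1320 s
Audio: 512 kbps = 0.512 Mbps.
Total bitrate: 19.8 + 0.512 = 20.312 Mbps.
Stream data: 20.312 Mbps × 1320 s = 26811.8 Mb.
26,812 Mb ÷ 8 = 3,351 MB → 3.351 GB.

3.351 GB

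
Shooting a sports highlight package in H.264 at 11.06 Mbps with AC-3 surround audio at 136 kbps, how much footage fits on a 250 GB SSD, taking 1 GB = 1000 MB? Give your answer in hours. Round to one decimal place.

Audio: 136 kbps = 0.136 Mbps.
Total bitrate: 11.06 + 0.136 = 11.196 Mbps.
Capacity: 250 GB = 2,000,000 Mb.
Recording time: 2,000,000 / 11.196 = 178,635 s ≈ 49.6 hours.

49.6 hours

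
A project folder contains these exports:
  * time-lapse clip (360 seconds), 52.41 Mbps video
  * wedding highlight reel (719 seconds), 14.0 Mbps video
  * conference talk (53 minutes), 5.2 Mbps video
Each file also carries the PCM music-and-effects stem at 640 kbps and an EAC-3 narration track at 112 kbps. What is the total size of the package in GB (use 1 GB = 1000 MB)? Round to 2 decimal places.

6.08 GB

Audio total: 640 + 112 = 752 kbps = 0.752 Mbps.
time-lapse clip: 53.162 Mbps × 360 s = 19138.3 Mb
wedding highlight reel: 14.752 Mbps × 719 s = 10606.7 Mb
conference talk: 5.952 Mbps × 3180 s = 18927.4 Mb
Total: 48672.4 Mb = 6084.0 MB.
= 6.084 GB.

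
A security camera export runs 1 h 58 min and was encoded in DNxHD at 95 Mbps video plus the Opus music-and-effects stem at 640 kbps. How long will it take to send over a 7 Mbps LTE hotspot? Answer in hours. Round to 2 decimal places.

1 h 58 min = 118 min = 7080 s
Audio: 640 kbps = 0.640 Mbps.
Total bitrate: 95.640 Mbps.
File: 95.640 Mbps × 7080 s = 677131.2 Mb.
At 7 Mbps: 677131.2 / 7 = 96733.0 s ≈ 26.9 hours.

26.87 hours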